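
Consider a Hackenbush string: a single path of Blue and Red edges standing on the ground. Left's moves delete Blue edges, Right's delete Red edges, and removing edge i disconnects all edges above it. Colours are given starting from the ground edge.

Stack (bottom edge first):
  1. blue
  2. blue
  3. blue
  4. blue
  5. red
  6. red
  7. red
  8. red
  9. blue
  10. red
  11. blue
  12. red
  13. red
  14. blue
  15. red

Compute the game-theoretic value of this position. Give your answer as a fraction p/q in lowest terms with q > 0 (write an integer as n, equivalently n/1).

6309/2048

Prefix values for blue blue blue blue red red red red blue red blue red red blue red via {L|R} + simplicity:
b: Left { 0 }, Right { (no moves) } — simplest 1
bb: Left { 0, 1 }, Right { (no moves) } — simplest 2
bbb: Left { 0, 1, 2 }, Right { (no moves) } — simplest 3
bbbb: Left { 0, 1, 2, 3 }, Right { (no moves) } — simplest 4
bbbbr: Left { 0, 1, 2, 3 }, Right { 4 } — simplest 7/2
bbbbrr: Left { 0, 1, 2, 3 }, Right { 7/2, 4 } — simplest 13/4
bbbbrrr: Left { 0, 1, 2, 3 }, Right { 13/4, 7/2, 4 } — simplest 25/8
bbbbrrrr: Left { 0, 1, 2, 3 }, Right { 25/8, 13/4, 7/2, 4 } — simplest 49/16
bbbbrrrrb: Left { 0, 1, 2, 3, 49/16 }, Right { 25/8, 13/4, 7/2, 4 } — simplest 99/32
bbbbrrrrbr: Left { 0, 1, 2, 3, 49/16 }, Right { 99/32, 25/8, 13/4, 7/2, 4 } — simplest 197/64
bbbbrrrrbrb: Left { 0, 1, 2, 3, 49/16, 197/64 }, Right { 99/32, 25/8, 13/4, 7/2, 4 } — simplest 395/128
bbbbrrrrbrbr: Left { 0, 1, 2, 3, 49/16, 197/64 }, Right { 395/128, 99/32, 25/8, 13/4, 7/2, 4 } — simplest 789/256
bbbbrrrrbrbrr: Left { 0, 1, 2, 3, 49/16, 197/64 }, Right { 789/256, 395/128, 99/32, 25/8, 13/4, 7/2, 4 } — simplest 1577/512
bbbbrrrrbrbrrb: Left { 0, 1, 2, 3, 49/16, 197/64, 1577/512 }, Right { 789/256, 395/128, 99/32, 25/8, 13/4, 7/2, 4 } — simplest 3155/1024
bbbbrrrrbrbrrbr: Left { 0, 1, 2, 3, 49/16, 197/64, 1577/512 }, Right { 3155/1024, 789/256, 395/128, 99/32, 25/8, 13/4, 7/2, 4 } — simplest 6309/2048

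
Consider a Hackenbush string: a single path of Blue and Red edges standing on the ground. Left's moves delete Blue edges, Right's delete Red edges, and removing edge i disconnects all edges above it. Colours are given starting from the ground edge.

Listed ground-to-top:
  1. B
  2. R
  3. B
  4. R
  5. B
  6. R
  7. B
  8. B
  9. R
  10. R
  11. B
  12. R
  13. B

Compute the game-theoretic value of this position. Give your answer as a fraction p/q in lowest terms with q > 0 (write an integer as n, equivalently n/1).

B: Left { 0 }, Right { (no moves) } — simplest 1
BR: Left { 0 }, Right { 1 } — simplest 1/2
BRB: Left { 0,1/2 }, Right { 1 } — simplest 3/4
BRBR: Left { 0,1/2 }, Right { 3/4,1 } — simplest 5/8
BRBRB: Left { 0,1/2,5/8 }, Right { 3/4,1 } — simplest 11/16
BRBRBR: Left { 0,1/2,5/8 }, Right { 11/16,3/4,1 } — simplest 21/32
BRBRBRB: Left { 0,1/2,5/8,21/32 }, Right { 11/16,3/4,1 } — simplest 43/64
BRBRBRBB: Left { 0,1/2,5/8,21/32,43/64 }, Right { 11/16,3/4,1 } — simplest 87/128
BRBRBRBBR: Left { 0,1/2,5/8,21/32,43/64 }, Right { 87/128,11/16,3/4,1 } — simplest 173/256
BRBRBRBBRR: Left { 0,1/2,5/8,21/32,43/64 }, Right { 173/256,87/128,11/16,3/4,1 } — simplest 345/512
BRBRBRBBRRB: Left { 0,1/2,5/8,21/32,43/64,345/512 }, Right { 173/256,87/128,11/16,3/4,1 } — simplest 691/1024
BRBRBRBBRRBR: Left { 0,1/2,5/8,21/32,43/64,345/512 }, Right { 691/1024,173/256,87/128,11/16,3/4,1 } — simplest 1381/2048
BRBRBRBBRRBRB: Left { 0,1/2,5/8,21/32,43/64,345/512,1381/2048 }, Right { 691/1024,173/256,87/128,11/16,3/4,1 } — simplest 2763/4096

2763/4096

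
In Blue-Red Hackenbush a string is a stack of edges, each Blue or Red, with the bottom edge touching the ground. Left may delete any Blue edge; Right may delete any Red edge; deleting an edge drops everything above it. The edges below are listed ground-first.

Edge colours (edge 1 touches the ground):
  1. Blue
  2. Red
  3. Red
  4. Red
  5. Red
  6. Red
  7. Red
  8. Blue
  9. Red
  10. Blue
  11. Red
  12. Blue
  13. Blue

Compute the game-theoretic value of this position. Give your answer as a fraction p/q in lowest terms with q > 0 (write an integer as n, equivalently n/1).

Recurse on prefixes of the 13-edge string Blue Red Red Red Red Red Red Blue Red Blue Red Blue Blue:
val_1 [B]  L=[0]  R=[(no moves)]  ⇒ 1
val_2 [BR]  L=[0]  R=[1]  ⇒ 1/2
val_3 [BRR]  L=[0]  R=[1/2 1]  ⇒ 1/4
val_4 [BRRR]  L=[0]  R=[1/4 1/2 1]  ⇒ 1/8
val_5 [BRRRR]  L=[0]  R=[1/8 1/4 1/2 1]  ⇒ 1/16
val_6 [BRRRRR]  L=[0]  R=[1/16 1/8 1/4 1/2 1]  ⇒ 1/32
val_7 [BRRRRRR]  L=[0]  R=[1/32 1/16 1/8 1/4 1/2 1]  ⇒ 1/64
val_8 [BRRRRRRB]  L=[0 1/64]  R=[1/32 1/16 1/8 1/4 1/2 1]  ⇒ 3/128
val_9 [BRRRRRRBR]  L=[0 1/64]  R=[3/128 1/32 1/16 1/8 1/4 1/2 1]  ⇒ 5/256
val_10 [BRRRRRRBRB]  L=[0 1/64 5/256]  R=[3/128 1/32 1/16 1/8 1/4 1/2 1]  ⇒ 11/512
val_11 [BRRRRRRBRBR]  L=[0 1/64 5/256]  R=[11/512 3/128 1/32 1/16 1/8 1/4 1/2 1]  ⇒ 21/1024
val_12 [BRRRRRRBRBRB]  L=[0 1/64 5/256 21/1024]  R=[11/512 3/128 1/32 1/16 1/8 1/4 1/2 1]  ⇒ 43/2048
val_13 [BRRRRRRBRBRBB]  L=[0 1/64 5/256 21/1024 43/2048]  R=[11/512 3/128 1/32 1/16 1/8 1/4 1/2 1]  ⇒ 87/4096

87/4096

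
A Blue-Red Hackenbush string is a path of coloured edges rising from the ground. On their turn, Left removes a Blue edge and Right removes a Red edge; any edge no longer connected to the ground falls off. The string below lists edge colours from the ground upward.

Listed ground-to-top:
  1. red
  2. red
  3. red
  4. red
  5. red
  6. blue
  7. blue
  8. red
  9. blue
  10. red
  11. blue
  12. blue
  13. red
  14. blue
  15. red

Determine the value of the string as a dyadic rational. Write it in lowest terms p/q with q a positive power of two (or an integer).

Recurse on prefixes of the 15-edge string red red red red red blue blue red blue red blue blue red blue red:
v(r) = { — | 0 } gives -1
v(rr) = { — | -1 0 } gives -2
v(rrr) = { — | -2 -1 0 } gives -3
v(rrrr) = { — | -3 -2 -1 0 } gives -4
v(rrrrr) = { — | -4 -3 -2 -1 0 } gives -5
v(rrrrrb) = { -5 | -4 -3 -2 -1 0 } gives -9/2
v(rrrrrbb) = { -5 -9/2 | -4 -3 -2 -1 0 } gives -17/4
v(rrrrrbbr) = { -5 -9/2 | -17/4 -4 -3 -2 -1 0 } gives -35/8
v(rrrrrbbrb) = { -5 -9/2 -35/8 | -17/4 -4 -3 -2 -1 0 } gives -69/16
v(rrrrrbbrbr) = { -5 -9/2 -35/8 | -69/16 -17/4 -4 -3 -2 -1 0 } gives -139/32
v(rrrrrbbrbrb) = { -5 -9/2 -35/8 -139/32 | -69/16 -17/4 -4 -3 -2 -1 0 } gives -277/64
v(rrrrrbbrbrbb) = { -5 -9/2 -35/8 -139/32 -277/64 | -69/16 -17/4 -4 -3 -2 -1 0 } gives -553/128
v(rrrrrbbrbrbbr) = { -5 -9/2 -35/8 -139/32 -277/64 | -553/128 -69/16 -17/4 -4 -3 -2 -1 0 } gives -1107/256
v(rrrrrbbrbrbbrb) = { -5 -9/2 -35/8 -139/32 -277/64 -1107/256 | -553/128 -69/16 -17/4 -4 -3 -2 -1 0 } gives -2213/512
v(rrrrrbbrbrbbrbr) = { -5 -9/2 -35/8 -139/32 -277/64 -1107/256 | -2213/512 -553/128 -69/16 -17/4 -4 -3 -2 -1 0 } gives -4427/1024

-4427/1024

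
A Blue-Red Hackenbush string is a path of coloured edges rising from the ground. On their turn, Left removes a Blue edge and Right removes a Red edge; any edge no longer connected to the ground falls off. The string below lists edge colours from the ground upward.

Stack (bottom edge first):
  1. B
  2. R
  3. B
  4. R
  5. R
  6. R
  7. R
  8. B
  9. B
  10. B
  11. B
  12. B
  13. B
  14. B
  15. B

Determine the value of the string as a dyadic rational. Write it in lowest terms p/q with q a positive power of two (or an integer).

8703/16384

Recurse on prefixes of the 15-edge string B R B R R R R B B B B B B B B:
value(B) = { 0 | ∅ } so 1
value(BR) = { 0 | 1 } so 1/2
value(BRB) = { 0 1/2 | 1 } so 3/4
value(BRBR) = { 0 1/2 | 3/4 1 } so 5/8
value(BRBRR) = { 0 1/2 | 5/8 3/4 1 } so 9/16
value(BRBRRR) = { 0 1/2 | 9/16 5/8 3/4 1 } so 17/32
value(BRBRRRR) = { 0 1/2 | 17/32 9/16 5/8 3/4 1 } so 33/64
value(BRBRRRRB) = { 0 1/2 33/64 | 17/32 9/16 5/8 3/4 1 } so 67/128
value(BRBRRRRBB) = { 0 1/2 33/64 67/128 | 17/32 9/16 5/8 3/4 1 } so 135/256
value(BRBRRRRBBB) = { 0 1/2 33/64 67/128 135/256 | 17/32 9/16 5/8 3/4 1 } so 271/512
value(BRBRRRRBBBB) = { 0 1/2 33/64 67/128 135/256 271/512 | 17/32 9/16 5/8 3/4 1 } so 543/1024
value(BRBRRRRBBBBB) = { 0 1/2 33/64 67/128 135/256 271/512 543/1024 | 17/32 9/16 5/8 3/4 1 } so 1087/2048
value(BRBRRRRBBBBBB) = { 0 1/2 33/64 67/128 135/256 271/512 543/1024 1087/2048 | 17/32 9/16 5/8 3/4 1 } so 2175/4096
value(BRBRRRRBBBBBBB) = { 0 1/2 33/64 67/128 135/256 271/512 543/1024 1087/2048 2175/4096 | 17/32 9/16 5/8 3/4 1 } so 4351/8192
value(BRBRRRRBBBBBBBB) = { 0 1/2 33/64 67/128 135/256 271/512 543/1024 1087/2048 2175/4096 4351/8192 | 17/32 9/16 5/8 3/4 1 } so 8703/16384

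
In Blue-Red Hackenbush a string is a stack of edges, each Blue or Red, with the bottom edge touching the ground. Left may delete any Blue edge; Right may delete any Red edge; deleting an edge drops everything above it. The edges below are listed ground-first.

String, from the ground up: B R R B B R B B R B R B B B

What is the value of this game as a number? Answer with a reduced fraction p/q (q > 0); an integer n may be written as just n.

G_1 [B]  L=[0]  R=[∅]  gives 1
G_2 [BR]  L=[0]  R=[1]  gives 1/2
G_3 [BRR]  L=[0]  R=[1/2,1]  gives 1/4
G_4 [BRRB]  L=[0,1/4]  R=[1/2,1]  gives 3/8
G_5 [BRRBB]  L=[0,1/4,3/8]  R=[1/2,1]  gives 7/16
G_6 [BRRBBR]  L=[0,1/4,3/8]  R=[7/16,1/2,1]  gives 13/32
G_7 [BRRBBRB]  L=[0,1/4,3/8,13/32]  R=[7/16,1/2,1]  gives 27/64
G_8 [BRRBBRBB]  L=[0,1/4,3/8,13/32,27/64]  R=[7/16,1/2,1]  gives 55/128
G_9 [BRRBBRBBR]  L=[0,1/4,3/8,13/32,27/64]  R=[55/128,7/16,1/2,1]  gives 109/256
G_10 [BRRBBRBBRB]  L=[0,1/4,3/8,13/32,27/64,109/256]  R=[55/128,7/16,1/2,1]  gives 219/512
G_11 [BRRBBRBBRBR]  L=[0,1/4,3/8,13/32,27/64,109/256]  R=[219/512,55/128,7/16,1/2,1]  gives 437/1024
G_12 [BRRBBRBBRBRB]  L=[0,1/4,3/8,13/32,27/64,109/256,437/1024]  R=[219/512,55/128,7/16,1/2,1]  gives 875/2048
G_13 [BRRBBRBBRBRBB]  L=[0,1/4,3/8,13/32,27/64,109/256,437/1024,875/2048]  R=[219/512,55/128,7/16,1/2,1]  gives 1751/4096
G_14 [BRRBBRBBRBRBBB]  L=[0,1/4,3/8,13/32,27/64,109/256,437/1024,875/2048,1751/4096]  R=[219/512,55/128,7/16,1/2,1]  gives 3503/8192

3503/8192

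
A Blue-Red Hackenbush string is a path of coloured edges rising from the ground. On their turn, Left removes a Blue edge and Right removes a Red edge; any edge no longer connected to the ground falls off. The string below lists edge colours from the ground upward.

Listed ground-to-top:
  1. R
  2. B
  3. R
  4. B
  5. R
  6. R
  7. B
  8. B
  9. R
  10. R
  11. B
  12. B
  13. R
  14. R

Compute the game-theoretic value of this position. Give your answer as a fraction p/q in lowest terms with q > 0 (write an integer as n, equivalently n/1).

-5735/8192

1 of 14 · R · max L −∞ · min R 0 => -1
2 of 14 · RB · max L -1 · min R 0 => -1/2
3 of 14 · RBR · max L -1 · min R -1/2 => -3/4
4 of 14 · RBRB · max L -3/4 · min R -1/2 => -5/8
5 of 14 · RBRBR · max L -3/4 · min R -5/8 => -11/16
6 of 14 · RBRBRR · max L -3/4 · min R -11/16 => -23/32
7 of 14 · RBRBRRB · max L -23/32 · min R -11/16 => -45/64
8 of 14 · RBRBRRBB · max L -45/64 · min R -11/16 => -89/128
9 of 14 · RBRBRRBBR · max L -45/64 · min R -89/128 => -179/256
10 of 14 · RBRBRRBBRR · max L -45/64 · min R -179/256 => -359/512
11 of 14 · RBRBRRBBRRB · max L -359/512 · min R -179/256 => -717/1024
12 of 14 · RBRBRRBBRRBB · max L -717/1024 · min R -179/256 => -1433/2048
13 of 14 · RBRBRRBBRRBBR · max L -717/1024 · min R -1433/2048 => -2867/4096
14 of 14 · RBRBRRBBRRBBRR · max L -717/1024 · min R -2867/4096 => -5735/8192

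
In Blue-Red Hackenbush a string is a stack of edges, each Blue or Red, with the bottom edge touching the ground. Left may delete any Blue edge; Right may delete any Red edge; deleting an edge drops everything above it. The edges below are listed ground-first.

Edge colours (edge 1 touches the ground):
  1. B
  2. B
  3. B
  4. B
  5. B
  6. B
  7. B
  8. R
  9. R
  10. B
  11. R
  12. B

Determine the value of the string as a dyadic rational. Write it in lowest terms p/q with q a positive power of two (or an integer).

g_1 [B]  L=[0]  R=[(no moves)]  — 1
g_2 [BB]  L=[0; 1]  R=[(no moves)]  — 2
g_3 [BBB]  L=[0; 1; 2]  R=[(no moves)]  — 3
g_4 [BBBB]  L=[0; 1; 2; 3]  R=[(no moves)]  — 4
g_5 [BBBBB]  L=[0; 1; 2; 3; 4]  R=[(no moves)]  — 5
g_6 [BBBBBB]  L=[0; 1; 2; 3; 4; 5]  R=[(no moves)]  — 6
g_7 [BBBBBBB]  L=[0; 1; 2; 3; 4; 5; 6]  R=[(no moves)]  — 7
g_8 [BBBBBBBR]  L=[0; 1; 2; 3; 4; 5; 6]  R=[7]  — 13/2
g_9 [BBBBBBBRR]  L=[0; 1; 2; 3; 4; 5; 6]  R=[13/2; 7]  — 25/4
g_10 [BBBBBBBRRB]  L=[0; 1; 2; 3; 4; 5; 6; 25/4]  R=[13/2; 7]  — 51/8
g_11 [BBBBBBBRRBR]  L=[0; 1; 2; 3; 4; 5; 6; 25/4]  R=[51/8; 13/2; 7]  — 101/16
g_12 [BBBBBBBRRBRB]  L=[0; 1; 2; 3; 4; 5; 6; 25/4; 101/16]  R=[51/8; 13/2; 7]  — 203/32

203/32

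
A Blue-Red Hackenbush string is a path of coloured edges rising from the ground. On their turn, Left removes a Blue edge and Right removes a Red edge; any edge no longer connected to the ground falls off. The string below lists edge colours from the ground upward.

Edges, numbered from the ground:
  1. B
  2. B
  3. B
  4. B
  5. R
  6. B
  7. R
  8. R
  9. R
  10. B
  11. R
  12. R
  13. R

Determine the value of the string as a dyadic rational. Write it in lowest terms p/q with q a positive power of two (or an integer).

1809/512

Build val(s[:k]) for k = 1..13, string s = B B B B R B R R R B R R R.
val(B) = { 0 | · } = 1
val(BB) = { 0 1 | · } = 2
val(BBB) = { 0 1 2 | · } = 3
val(BBBB) = { 0 1 2 3 | · } = 4
val(BBBBR) = { 0 1 2 3 | 4 } = 7/2
val(BBBBRB) = { 0 1 2 3 7/2 | 4 } = 15/4
val(BBBBRBR) = { 0 1 2 3 7/2 | 15/4 4 } = 29/8
val(BBBBRBRR) = { 0 1 2 3 7/2 | 29/8 15/4 4 } = 57/16
val(BBBBRBRRR) = { 0 1 2 3 7/2 | 57/16 29/8 15/4 4 } = 113/32
val(BBBBRBRRRB) = { 0 1 2 3 7/2 113/32 | 57/16 29/8 15/4 4 } = 227/64
val(BBBBRBRRRBR) = { 0 1 2 3 7/2 113/32 | 227/64 57/16 29/8 15/4 4 } = 453/128
val(BBBBRBRRRBRR) = { 0 1 2 3 7/2 113/32 | 453/128 227/64 57/16 29/8 15/4 4 } = 905/256
val(BBBBRBRRRBRRR) = { 0 1 2 3 7/2 113/32 | 905/256 453/128 227/64 57/16 29/8 15/4 4 } = 1809/512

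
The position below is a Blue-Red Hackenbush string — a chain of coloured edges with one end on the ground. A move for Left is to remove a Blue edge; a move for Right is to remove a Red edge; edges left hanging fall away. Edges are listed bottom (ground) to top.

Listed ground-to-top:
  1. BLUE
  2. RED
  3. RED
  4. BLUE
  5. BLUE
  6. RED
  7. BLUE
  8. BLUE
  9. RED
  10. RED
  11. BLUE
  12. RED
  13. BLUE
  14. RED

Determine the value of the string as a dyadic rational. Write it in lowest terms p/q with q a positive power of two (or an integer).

3477/8192

Recurse on prefixes of the 14-edge string BLUE RED RED BLUE BLUE RED BLUE BLUE RED RED BLUE RED BLUE RED:
g(B) = { 0 | · } -> 1
g(BR) = { 0 | 1 } -> 1/2
g(BRR) = { 0 | 1/2, 1 } -> 1/4
g(BRRB) = { 0, 1/4 | 1/2, 1 } -> 3/8
g(BRRBB) = { 0, 1/4, 3/8 | 1/2, 1 } -> 7/16
g(BRRBBR) = { 0, 1/4, 3/8 | 7/16, 1/2, 1 } -> 13/32
g(BRRBBRB) = { 0, 1/4, 3/8, 13/32 | 7/16, 1/2, 1 } -> 27/64
g(BRRBBRBB) = { 0, 1/4, 3/8, 13/32, 27/64 | 7/16, 1/2, 1 } -> 55/128
g(BRRBBRBBR) = { 0, 1/4, 3/8, 13/32, 27/64 | 55/128, 7/16, 1/2, 1 } -> 109/256
g(BRRBBRBBRR) = { 0, 1/4, 3/8, 13/32, 27/64 | 109/256, 55/128, 7/16, 1/2, 1 } -> 217/512
g(BRRBBRBBRRB) = { 0, 1/4, 3/8, 13/32, 27/64, 217/512 | 109/256, 55/128, 7/16, 1/2, 1 } -> 435/1024
g(BRRBBRBBRRBR) = { 0, 1/4, 3/8, 13/32, 27/64, 217/512 | 435/1024, 109/256, 55/128, 7/16, 1/2, 1 } -> 869/2048
g(BRRBBRBBRRBRB) = { 0, 1/4, 3/8, 13/32, 27/64, 217/512, 869/2048 | 435/1024, 109/256, 55/128, 7/16, 1/2, 1 } -> 1739/4096
g(BRRBBRBBRRBRBR) = { 0, 1/4, 3/8, 13/32, 27/64, 217/512, 869/2048 | 1739/4096, 435/1024, 109/256, 55/128, 7/16, 1/2, 1 } -> 3477/8192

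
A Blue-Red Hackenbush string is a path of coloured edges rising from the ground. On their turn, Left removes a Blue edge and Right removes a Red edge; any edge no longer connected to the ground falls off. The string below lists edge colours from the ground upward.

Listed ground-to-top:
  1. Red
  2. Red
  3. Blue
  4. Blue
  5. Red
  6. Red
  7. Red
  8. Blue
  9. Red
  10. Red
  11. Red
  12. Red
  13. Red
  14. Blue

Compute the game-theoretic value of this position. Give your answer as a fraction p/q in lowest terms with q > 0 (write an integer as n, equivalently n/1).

-6013/4096

edge 1 of 14 (Red): { ∅ | 0 } -> -1
edge 2 of 14 (Red): { ∅ | -1, 0 } -> -2
edge 3 of 14 (Blue): { -2 | -1, 0 } -> -3/2
edge 4 of 14 (Blue): { -2, -3/2 | -1, 0 } -> -5/4
edge 5 of 14 (Red): { -2, -3/2 | -5/4, -1, 0 } -> -11/8
edge 6 of 14 (Red): { -2, -3/2 | -11/8, -5/4, -1, 0 } -> -23/16
edge 7 of 14 (Red): { -2, -3/2 | -23/16, -11/8, -5/4, -1, 0 } -> -47/32
edge 8 of 14 (Blue): { -2, -3/2, -47/32 | -23/16, -11/8, -5/4, -1, 0 } -> -93/64
edge 9 of 14 (Red): { -2, -3/2, -47/32 | -93/64, -23/16, -11/8, -5/4, -1, 0 } -> -187/128
edge 10 of 14 (Red): { -2, -3/2, -47/32 | -187/128, -93/64, -23/16, -11/8, -5/4, -1, 0 } -> -375/256
edge 11 of 14 (Red): { -2, -3/2, -47/32 | -375/256, -187/128, -93/64, -23/16, -11/8, -5/4, -1, 0 } -> -751/512
edge 12 of 14 (Red): { -2, -3/2, -47/32 | -751/512, -375/256, -187/128, -93/64, -23/16, -11/8, -5/4, -1, 0 } -> -1503/1024
edge 13 of 14 (Red): { -2, -3/2, -47/32 | -1503/1024, -751/512, -375/256, -187/128, -93/64, -23/16, -11/8, -5/4, -1, 0 } -> -3007/2048
edge 14 of 14 (Blue): { -2, -3/2, -47/32, -3007/2048 | -1503/1024, -751/512, -375/256, -187/128, -93/64, -23/16, -11/8, -5/4, -1, 0 } -> -6013/4096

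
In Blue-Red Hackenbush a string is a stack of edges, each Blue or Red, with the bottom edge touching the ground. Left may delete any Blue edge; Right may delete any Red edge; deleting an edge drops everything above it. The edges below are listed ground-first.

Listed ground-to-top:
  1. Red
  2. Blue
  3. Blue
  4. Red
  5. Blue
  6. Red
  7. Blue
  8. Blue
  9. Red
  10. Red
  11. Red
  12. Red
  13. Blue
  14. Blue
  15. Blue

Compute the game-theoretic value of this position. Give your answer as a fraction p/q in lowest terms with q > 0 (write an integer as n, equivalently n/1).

-5361/16384

G(R) = {  | 0 } gives -1
G(RB) = { -1 | 0 } gives -1/2
G(RBB) = { -1, -1/2 | 0 } gives -1/4
G(RBBR) = { -1, -1/2 | -1/4, 0 } gives -3/8
G(RBBRB) = { -1, -1/2, -3/8 | -1/4, 0 } gives -5/16
G(RBBRBR) = { -1, -1/2, -3/8 | -5/16, -1/4, 0 } gives -11/32
G(RBBRBRB) = { -1, -1/2, -3/8, -11/32 | -5/16, -1/4, 0 } gives -21/64
G(RBBRBRBB) = { -1, -1/2, -3/8, -11/32, -21/64 | -5/16, -1/4, 0 } gives -41/128
G(RBBRBRBBR) = { -1, -1/2, -3/8, -11/32, -21/64 | -41/128, -5/16, -1/4, 0 } gives -83/256
G(RBBRBRBBRR) = { -1, -1/2, -3/8, -11/32, -21/64 | -83/256, -41/128, -5/16, -1/4, 0 } gives -167/512
G(RBBRBRBBRRR) = { -1, -1/2, -3/8, -11/32, -21/64 | -167/512, -83/256, -41/128, -5/16, -1/4, 0 } gives -335/1024
G(RBBRBRBBRRRR) = { -1, -1/2, -3/8, -11/32, -21/64 | -335/1024, -167/512, -83/256, -41/128, -5/16, -1/4, 0 } gives -671/2048
G(RBBRBRBBRRRRB) = { -1, -1/2, -3/8, -11/32, -21/64, -671/2048 | -335/1024, -167/512, -83/256, -41/128, -5/16, -1/4, 0 } gives -1341/4096
G(RBBRBRBBRRRRBB) = { -1, -1/2, -3/8, -11/32, -21/64, -671/2048, -1341/4096 | -335/1024, -167/512, -83/256, -41/128, -5/16, -1/4, 0 } gives -2681/8192
G(RBBRBRBBRRRRBBB) = { -1, -1/2, -3/8, -11/32, -21/64, -671/2048, -1341/4096, -2681/8192 | -335/1024, -167/512, -83/256, -41/128, -5/16, -1/4, 0 } gives -5361/16384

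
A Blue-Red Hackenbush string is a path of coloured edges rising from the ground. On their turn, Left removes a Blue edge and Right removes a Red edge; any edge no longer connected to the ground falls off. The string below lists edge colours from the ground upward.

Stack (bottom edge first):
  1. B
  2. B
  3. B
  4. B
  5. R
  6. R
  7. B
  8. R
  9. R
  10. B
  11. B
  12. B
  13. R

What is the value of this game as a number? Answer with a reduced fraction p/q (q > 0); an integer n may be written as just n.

Build value(s[:k]) for k = 1..13, string s = B B B B R R B R R B B B R.
edge 1 of 13 (B): { 0 |  } gives 1
edge 2 of 13 (B): { 0, 1 |  } gives 2
edge 3 of 13 (B): { 0, 1, 2 |  } gives 3
edge 4 of 13 (B): { 0, 1, 2, 3 |  } gives 4
edge 5 of 13 (R): { 0, 1, 2, 3 | 4 } gives 7/2
edge 6 of 13 (R): { 0, 1, 2, 3 | 7/2, 4 } gives 13/4
edge 7 of 13 (B): { 0, 1, 2, 3, 13/4 | 7/2, 4 } gives 27/8
edge 8 of 13 (R): { 0, 1, 2, 3, 13/4 | 27/8, 7/2, 4 } gives 53/16
edge 9 of 13 (R): { 0, 1, 2, 3, 13/4 | 53/16, 27/8, 7/2, 4 } gives 105/32
edge 10 of 13 (B): { 0, 1, 2, 3, 13/4, 105/32 | 53/16, 27/8, 7/2, 4 } gives 211/64
edge 11 of 13 (B): { 0, 1, 2, 3, 13/4, 105/32, 211/64 | 53/16, 27/8, 7/2, 4 } gives 423/128
edge 12 of 13 (B): { 0, 1, 2, 3, 13/4, 105/32, 211/64, 423/128 | 53/16, 27/8, 7/2, 4 } gives 847/256
edge 13 of 13 (R): { 0, 1, 2, 3, 13/4, 105/32, 211/64, 423/128 | 847/256, 53/16, 27/8, 7/2, 4 } gives 1693/512

1693/512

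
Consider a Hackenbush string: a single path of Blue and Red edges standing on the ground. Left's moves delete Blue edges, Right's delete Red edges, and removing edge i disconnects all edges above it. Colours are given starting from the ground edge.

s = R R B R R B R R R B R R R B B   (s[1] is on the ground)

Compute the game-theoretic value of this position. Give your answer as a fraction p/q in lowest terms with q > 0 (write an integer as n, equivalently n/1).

Build g(s[:k]) for k = 1..15, string s = R R B R R B R R R B R R R B B.
R: Left { none }, Right { 0 } gives simplest -1
RR: Left { none }, Right { -1; 0 } gives simplest -2
RRB: Left { -2 }, Right { -1; 0 } gives simplest -3/2
RRBR: Left { -2 }, Right { -3/2; -1; 0 } gives simplest -7/4
RRBRR: Left { -2 }, Right { -7/4; -3/2; -1; 0 } gives simplest -15/8
RRBRRB: Left { -2; -15/8 }, Right { -7/4; -3/2; -1; 0 } gives simplest -29/16
RRBRRBR: Left { -2; -15/8 }, Right { -29/16; -7/4; -3/2; -1; 0 } gives simplest -59/32
RRBRRBRR: Left { -2; -15/8 }, Right { -59/32; -29/16; -7/4; -3/2; -1; 0 } gives simplest -119/64
RRBRRBRRR: Left { -2; -15/8 }, Right { -119/64; -59/32; -29/16; -7/4; -3/2; -1; 0 } gives simplest -239/128
RRBRRBRRRB: Left { -2; -15/8; -239/128 }, Right { -119/64; -59/32; -29/16; -7/4; -3/2; -1; 0 } gives simplest -477/256
RRBRRBRRRBR: Left { -2; -15/8; -239/128 }, Right { -477/256; -119/64; -59/32; -29/16; -7/4; -3/2; -1; 0 } gives simplest -955/512
RRBRRBRRRBRR: Left { -2; -15/8; -239/128 }, Right { -955/512; -477/256; -119/64; -59/32; -29/16; -7/4; -3/2; -1; 0 } gives simplest -1911/1024
RRBRRBRRRBRRR: Left { -2; -15/8; -239/128 }, Right { -1911/1024; -955/512; -477/256; -119/64; -59/32; -29/16; -7/4; -3/2; -1; 0 } gives simplest -3823/2048
RRBRRBRRRBRRRB: Left { -2; -15/8; -239/128; -3823/2048 }, Right { -1911/1024; -955/512; -477/256; -119/64; -59/32; -29/16; -7/4; -3/2; -1; 0 } gives simplest -7645/4096
RRBRRBRRRBRRRBB: Left { -2; -15/8; -239/128; -3823/2048; -7645/4096 }, Right { -1911/1024; -955/512; -477/256; -119/64; -59/32; -29/16; -7/4; -3/2; -1; 0 } gives simplest -15289/8192

-15289/8192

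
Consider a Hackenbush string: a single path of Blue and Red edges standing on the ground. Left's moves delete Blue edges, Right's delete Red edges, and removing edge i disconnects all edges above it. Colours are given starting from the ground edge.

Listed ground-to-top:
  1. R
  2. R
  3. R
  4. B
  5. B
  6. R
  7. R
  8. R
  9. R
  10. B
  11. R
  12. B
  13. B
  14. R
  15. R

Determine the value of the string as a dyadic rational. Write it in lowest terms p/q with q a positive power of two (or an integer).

-10151/4096

Build g(s[:k]) for k = 1..15, string s = R R R B B R R R R B R B B R R.
R: Left {  }, Right { 0 } = simplest -1
RR: Left {  }, Right { -1, 0 } = simplest -2
RRR: Left {  }, Right { -2, -1, 0 } = simplest -3
RRRB: Left { -3 }, Right { -2, -1, 0 } = simplest -5/2
RRRBB: Left { -3, -5/2 }, Right { -2, -1, 0 } = simplest -9/4
RRRBBR: Left { -3, -5/2 }, Right { -9/4, -2, -1, 0 } = simplest -19/8
RRRBBRR: Left { -3, -5/2 }, Right { -19/8, -9/4, -2, -1, 0 } = simplest -39/16
RRRBBRRR: Left { -3, -5/2 }, Right { -39/16, -19/8, -9/4, -2, -1, 0 } = simplest -79/32
RRRBBRRRR: Left { -3, -5/2 }, Right { -79/32, -39/16, -19/8, -9/4, -2, -1, 0 } = simplest -159/64
RRRBBRRRRB: Left { -3, -5/2, -159/64 }, Right { -79/32, -39/16, -19/8, -9/4, -2, -1, 0 } = simplest -317/128
RRRBBRRRRBR: Left { -3, -5/2, -159/64 }, Right { -317/128, -79/32, -39/16, -19/8, -9/4, -2, -1, 0 } = simplest -635/256
RRRBBRRRRBRB: Left { -3, -5/2, -159/64, -635/256 }, Right { -317/128, -79/32, -39/16, -19/8, -9/4, -2, -1, 0 } = simplest -1269/512
RRRBBRRRRBRBB: Left { -3, -5/2, -159/64, -635/256, -1269/512 }, Right { -317/128, -79/32, -39/16, -19/8, -9/4, -2, -1, 0 } = simplest -2537/1024
RRRBBRRRRBRBBR: Left { -3, -5/2, -159/64, -635/256, -1269/512 }, Right { -2537/1024, -317/128, -79/32, -39/16, -19/8, -9/4, -2, -1, 0 } = simplest -5075/2048
RRRBBRRRRBRBBRR: Left { -3, -5/2, -159/64, -635/256, -1269/512 }, Right { -5075/2048, -2537/1024, -317/128, -79/32, -39/16, -19/8, -9/4, -2, -1, 0 } = simplest -10151/4096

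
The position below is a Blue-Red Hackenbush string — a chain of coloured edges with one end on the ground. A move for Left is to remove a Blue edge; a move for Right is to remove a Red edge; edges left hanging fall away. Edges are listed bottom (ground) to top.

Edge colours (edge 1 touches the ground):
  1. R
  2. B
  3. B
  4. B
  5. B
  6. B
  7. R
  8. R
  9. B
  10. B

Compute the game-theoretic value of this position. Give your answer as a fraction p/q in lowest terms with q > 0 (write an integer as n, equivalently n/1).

-25/512

Recurse on prefixes of the 10-edge string R B B B B B R R B B:
g_1 [R]  L=[]  R=[0]  => -1
g_2 [RB]  L=[-1]  R=[0]  => -1/2
g_3 [RBB]  L=[-1; -1/2]  R=[0]  => -1/4
g_4 [RBBB]  L=[-1; -1/2; -1/4]  R=[0]  => -1/8
g_5 [RBBBB]  L=[-1; -1/2; -1/4; -1/8]  R=[0]  => -1/16
g_6 [RBBBBB]  L=[-1; -1/2; -1/4; -1/8; -1/16]  R=[0]  => -1/32
g_7 [RBBBBBR]  L=[-1; -1/2; -1/4; -1/8; -1/16]  R=[-1/32; 0]  => -3/64
g_8 [RBBBBBRR]  L=[-1; -1/2; -1/4; -1/8; -1/16]  R=[-3/64; -1/32; 0]  => -7/128
g_9 [RBBBBBRRB]  L=[-1; -1/2; -1/4; -1/8; -1/16; -7/128]  R=[-3/64; -1/32; 0]  => -13/256
g_10 [RBBBBBRRBB]  L=[-1; -1/2; -1/4; -1/8; -1/16; -7/128; -13/256]  R=[-3/64; -1/32; 0]  => -25/512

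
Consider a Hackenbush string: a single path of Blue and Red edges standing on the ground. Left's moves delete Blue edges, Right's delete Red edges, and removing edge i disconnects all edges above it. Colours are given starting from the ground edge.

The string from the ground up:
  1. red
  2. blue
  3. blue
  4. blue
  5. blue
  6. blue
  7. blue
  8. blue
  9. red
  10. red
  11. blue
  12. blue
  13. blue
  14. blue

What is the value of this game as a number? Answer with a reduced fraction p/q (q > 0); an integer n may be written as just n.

v(r) = { (no moves) | 0 } => -1
v(rb) = { -1 | 0 } => -1/2
v(rbb) = { -1 -1/2 | 0 } => -1/4
v(rbbb) = { -1 -1/2 -1/4 | 0 } => -1/8
v(rbbbb) = { -1 -1/2 -1/4 -1/8 | 0 } => -1/16
v(rbbbbb) = { -1 -1/2 -1/4 -1/8 -1/16 | 0 } => -1/32
v(rbbbbbb) = { -1 -1/2 -1/4 -1/8 -1/16 -1/32 | 0 } => -1/64
v(rbbbbbbb) = { -1 -1/2 -1/4 -1/8 -1/16 -1/32 -1/64 | 0 } => -1/128
v(rbbbbbbbr) = { -1 -1/2 -1/4 -1/8 -1/16 -1/32 -1/64 | -1/128 0 } => -3/256
v(rbbbbbbbrr) = { -1 -1/2 -1/4 -1/8 -1/16 -1/32 -1/64 | -3/256 -1/128 0 } => -7/512
v(rbbbbbbbrrb) = { -1 -1/2 -1/4 -1/8 -1/16 -1/32 -1/64 -7/512 | -3/256 -1/128 0 } => -13/1024
v(rbbbbbbbrrbb) = { -1 -1/2 -1/4 -1/8 -1/16 -1/32 -1/64 -7/512 -13/1024 | -3/256 -1/128 0 } => -25/2048
v(rbbbbbbbrrbbb) = { -1 -1/2 -1/4 -1/8 -1/16 -1/32 -1/64 -7/512 -13/1024 -25/2048 | -3/256 -1/128 0 } => -49/4096
v(rbbbbbbbrrbbbb) = { -1 -1/2 -1/4 -1/8 -1/16 -1/32 -1/64 -7/512 -13/1024 -25/2048 -49/4096 | -3/256 -1/128 0 } => -97/8192

-97/8192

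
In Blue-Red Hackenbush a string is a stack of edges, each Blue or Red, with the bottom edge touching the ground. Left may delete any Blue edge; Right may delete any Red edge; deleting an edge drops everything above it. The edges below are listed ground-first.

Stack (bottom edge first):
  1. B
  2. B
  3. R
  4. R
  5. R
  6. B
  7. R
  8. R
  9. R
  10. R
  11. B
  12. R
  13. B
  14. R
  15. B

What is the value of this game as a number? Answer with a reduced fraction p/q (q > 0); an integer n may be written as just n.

9259/8192

edge 1 of 15 (B): { 0 | none } → 1
edge 2 of 15 (B): { 0; 1 | none } → 2
edge 3 of 15 (R): { 0; 1 | 2 } → 3/2
edge 4 of 15 (R): { 0; 1 | 3/2; 2 } → 5/4
edge 5 of 15 (R): { 0; 1 | 5/4; 3/2; 2 } → 9/8
edge 6 of 15 (B): { 0; 1; 9/8 | 5/4; 3/2; 2 } → 19/16
edge 7 of 15 (R): { 0; 1; 9/8 | 19/16; 5/4; 3/2; 2 } → 37/32
edge 8 of 15 (R): { 0; 1; 9/8 | 37/32; 19/16; 5/4; 3/2; 2 } → 73/64
edge 9 of 15 (R): { 0; 1; 9/8 | 73/64; 37/32; 19/16; 5/4; 3/2; 2 } → 145/128
edge 10 of 15 (R): { 0; 1; 9/8 | 145/128; 73/64; 37/32; 19/16; 5/4; 3/2; 2 } → 289/256
edge 11 of 15 (B): { 0; 1; 9/8; 289/256 | 145/128; 73/64; 37/32; 19/16; 5/4; 3/2; 2 } → 579/512
edge 12 of 15 (R): { 0; 1; 9/8; 289/256 | 579/512; 145/128; 73/64; 37/32; 19/16; 5/4; 3/2; 2 } → 1157/1024
edge 13 of 15 (B): { 0; 1; 9/8; 289/256; 1157/1024 | 579/512; 145/128; 73/64; 37/32; 19/16; 5/4; 3/2; 2 } → 2315/2048
edge 14 of 15 (R): { 0; 1; 9/8; 289/256; 1157/1024 | 2315/2048; 579/512; 145/128; 73/64; 37/32; 19/16; 5/4; 3/2; 2 } → 4629/4096
edge 15 of 15 (B): { 0; 1; 9/8; 289/256; 1157/1024; 4629/4096 | 2315/2048; 579/512; 145/128; 73/64; 37/32; 19/16; 5/4; 3/2; 2 } → 9259/8192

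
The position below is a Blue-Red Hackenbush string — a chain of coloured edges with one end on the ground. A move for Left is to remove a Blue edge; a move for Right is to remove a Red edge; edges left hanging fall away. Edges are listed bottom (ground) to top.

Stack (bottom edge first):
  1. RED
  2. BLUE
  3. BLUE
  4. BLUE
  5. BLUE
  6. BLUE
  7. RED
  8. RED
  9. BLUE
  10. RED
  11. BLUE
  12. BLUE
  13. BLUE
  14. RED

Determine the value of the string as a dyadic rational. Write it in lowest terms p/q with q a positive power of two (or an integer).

val(R) = {  | 0 } ⇒ -1
val(RB) = { -1 | 0 } ⇒ -1/2
val(RBB) = { -1 -1/2 | 0 } ⇒ -1/4
val(RBBB) = { -1 -1/2 -1/4 | 0 } ⇒ -1/8
val(RBBBB) = { -1 -1/2 -1/4 -1/8 | 0 } ⇒ -1/16
val(RBBBBB) = { -1 -1/2 -1/4 -1/8 -1/16 | 0 } ⇒ -1/32
val(RBBBBBR) = { -1 -1/2 -1/4 -1/8 -1/16 | -1/32 0 } ⇒ -3/64
val(RBBBBBRR) = { -1 -1/2 -1/4 -1/8 -1/16 | -3/64 -1/32 0 } ⇒ -7/128
val(RBBBBBRRB) = { -1 -1/2 -1/4 -1/8 -1/16 -7/128 | -3/64 -1/32 0 } ⇒ -13/256
val(RBBBBBRRBR) = { -1 -1/2 -1/4 -1/8 -1/16 -7/128 | -13/256 -3/64 -1/32 0 } ⇒ -27/512
val(RBBBBBRRBRB) = { -1 -1/2 -1/4 -1/8 -1/16 -7/128 -27/512 | -13/256 -3/64 -1/32 0 } ⇒ -53/1024
val(RBBBBBRRBRBB) = { -1 -1/2 -1/4 -1/8 -1/16 -7/128 -27/512 -53/1024 | -13/256 -3/64 -1/32 0 } ⇒ -105/2048
val(RBBBBBRRBRBBB) = { -1 -1/2 -1/4 -1/8 -1/16 -7/128 -27/512 -53/1024 -105/2048 | -13/256 -3/64 -1/32 0 } ⇒ -209/4096
val(RBBBBBRRBRBBBR) = { -1 -1/2 -1/4 -1/8 -1/16 -7/128 -27/512 -53/1024 -105/2048 | -209/4096 -13/256 -3/64 -1/32 0 } ⇒ -419/8192

-419/8192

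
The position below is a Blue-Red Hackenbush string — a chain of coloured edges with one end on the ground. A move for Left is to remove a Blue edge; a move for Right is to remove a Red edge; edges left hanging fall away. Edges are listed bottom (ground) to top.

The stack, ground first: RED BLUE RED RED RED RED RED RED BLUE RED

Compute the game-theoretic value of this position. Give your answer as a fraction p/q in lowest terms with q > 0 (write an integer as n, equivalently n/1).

Prefix values for RED BLUE RED RED RED RED RED RED BLUE RED via {L|R} + simplicity:
R: Left { none }, Right { 0 } = simplest -1
RB: Left { -1 }, Right { 0 } = simplest -1/2
RBR: Left { -1 }, Right { -1/2; 0 } = simplest -3/4
RBRR: Left { -1 }, Right { -3/4; -1/2; 0 } = simplest -7/8
RBRRR: Left { -1 }, Right { -7/8; -3/4; -1/2; 0 } = simplest -15/16
RBRRRR: Left { -1 }, Right { -15/16; -7/8; -3/4; -1/2; 0 } = simplest -31/32
RBRRRRR: Left { -1 }, Right { -31/32; -15/16; -7/8; -3/4; -1/2; 0 } = simplest -63/64
RBRRRRRR: Left { -1 }, Right { -63/64; -31/32; -15/16; -7/8; -3/4; -1/2; 0 } = simplest -127/128
RBRRRRRRB: Left { -1; -127/128 }, Right { -63/64; -31/32; -15/16; -7/8; -3/4; -1/2; 0 } = simplest -253/256
RBRRRRRRBR: Left { -1; -127/128 }, Right { -253/256; -63/64; -31/32; -15/16; -7/8; -3/4; -1/2; 0 } = simplest -507/512

-507/512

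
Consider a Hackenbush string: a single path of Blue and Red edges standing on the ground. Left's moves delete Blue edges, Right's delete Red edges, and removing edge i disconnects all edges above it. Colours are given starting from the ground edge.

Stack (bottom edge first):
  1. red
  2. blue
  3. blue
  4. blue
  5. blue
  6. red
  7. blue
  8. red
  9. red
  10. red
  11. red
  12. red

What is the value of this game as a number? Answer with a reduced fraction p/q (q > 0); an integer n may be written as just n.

-191/2048

edge 1 of 12 (red): { · | 0 } — -1
edge 2 of 12 (blue): { -1 | 0 } — -1/2
edge 3 of 12 (blue): { -1,-1/2 | 0 } — -1/4
edge 4 of 12 (blue): { -1,-1/2,-1/4 | 0 } — -1/8
edge 5 of 12 (blue): { -1,-1/2,-1/4,-1/8 | 0 } — -1/16
edge 6 of 12 (red): { -1,-1/2,-1/4,-1/8 | -1/16,0 } — -3/32
edge 7 of 12 (blue): { -1,-1/2,-1/4,-1/8,-3/32 | -1/16,0 } — -5/64
edge 8 of 12 (red): { -1,-1/2,-1/4,-1/8,-3/32 | -5/64,-1/16,0 } — -11/128
edge 9 of 12 (red): { -1,-1/2,-1/4,-1/8,-3/32 | -11/128,-5/64,-1/16,0 } — -23/256
edge 10 of 12 (red): { -1,-1/2,-1/4,-1/8,-3/32 | -23/256,-11/128,-5/64,-1/16,0 } — -47/512
edge 11 of 12 (red): { -1,-1/2,-1/4,-1/8,-3/32 | -47/512,-23/256,-11/128,-5/64,-1/16,0 } — -95/1024
edge 12 of 12 (red): { -1,-1/2,-1/4,-1/8,-3/32 | -95/1024,-47/512,-23/256,-11/128,-5/64,-1/16,0 } — -191/2048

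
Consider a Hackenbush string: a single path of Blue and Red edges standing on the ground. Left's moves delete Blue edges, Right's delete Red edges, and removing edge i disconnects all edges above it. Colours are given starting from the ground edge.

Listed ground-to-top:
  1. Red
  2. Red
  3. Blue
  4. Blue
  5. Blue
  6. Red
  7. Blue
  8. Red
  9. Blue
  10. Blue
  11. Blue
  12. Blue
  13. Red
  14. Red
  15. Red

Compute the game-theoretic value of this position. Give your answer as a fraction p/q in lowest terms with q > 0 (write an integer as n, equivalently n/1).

-9487/8192

v_1 [R]  L=[∅]  R=[0]  -> -1
v_2 [RR]  L=[∅]  R=[-1; 0]  -> -2
v_3 [RRB]  L=[-2]  R=[-1; 0]  -> -3/2
v_4 [RRBB]  L=[-2; -3/2]  R=[-1; 0]  -> -5/4
v_5 [RRBBB]  L=[-2; -3/2; -5/4]  R=[-1; 0]  -> -9/8
v_6 [RRBBBR]  L=[-2; -3/2; -5/4]  R=[-9/8; -1; 0]  -> -19/16
v_7 [RRBBBRB]  L=[-2; -3/2; -5/4; -19/16]  R=[-9/8; -1; 0]  -> -37/32
v_8 [RRBBBRBR]  L=[-2; -3/2; -5/4; -19/16]  R=[-37/32; -9/8; -1; 0]  -> -75/64
v_9 [RRBBBRBRB]  L=[-2; -3/2; -5/4; -19/16; -75/64]  R=[-37/32; -9/8; -1; 0]  -> -149/128
v_10 [RRBBBRBRBB]  L=[-2; -3/2; -5/4; -19/16; -75/64; -149/128]  R=[-37/32; -9/8; -1; 0]  -> -297/256
v_11 [RRBBBRBRBBB]  L=[-2; -3/2; -5/4; -19/16; -75/64; -149/128; -297/256]  R=[-37/32; -9/8; -1; 0]  -> -593/512
v_12 [RRBBBRBRBBBB]  L=[-2; -3/2; -5/4; -19/16; -75/64; -149/128; -297/256; -593/512]  R=[-37/32; -9/8; -1; 0]  -> -1185/1024
v_13 [RRBBBRBRBBBBR]  L=[-2; -3/2; -5/4; -19/16; -75/64; -149/128; -297/256; -593/512]  R=[-1185/1024; -37/32; -9/8; -1; 0]  -> -2371/2048
v_14 [RRBBBRBRBBBBRR]  L=[-2; -3/2; -5/4; -19/16; -75/64; -149/128; -297/256; -593/512]  R=[-2371/2048; -1185/1024; -37/32; -9/8; -1; 0]  -> -4743/4096
v_15 [RRBBBRBRBBBBRRR]  L=[-2; -3/2; -5/4; -19/16; -75/64; -149/128; -297/256; -593/512]  R=[-4743/4096; -2371/2048; -1185/1024; -37/32; -9/8; -1; 0]  -> -9487/8192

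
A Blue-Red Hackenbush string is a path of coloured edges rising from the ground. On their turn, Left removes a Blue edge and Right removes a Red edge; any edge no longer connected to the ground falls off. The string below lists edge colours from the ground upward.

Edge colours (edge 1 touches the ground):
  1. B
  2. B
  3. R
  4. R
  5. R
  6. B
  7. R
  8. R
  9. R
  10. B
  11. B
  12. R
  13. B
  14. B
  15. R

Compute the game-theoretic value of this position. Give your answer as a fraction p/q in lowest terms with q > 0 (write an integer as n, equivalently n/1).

9325/8192

Recurse on prefixes of the 15-edge string B B R R R B R R R B B R B B R:
step 1: add B to get B; options L={ 0 } R={ — } gives 1
step 2: add B to get BB; options L={ 0,1 } R={ — } gives 2
step 3: add R to get BBR; options L={ 0,1 } R={ 2 } gives 3/2
step 4: add R to get BBRR; options L={ 0,1 } R={ 3/2,2 } gives 5/4
step 5: add R to get BBRRR; options L={ 0,1 } R={ 5/4,3/2,2 } gives 9/8
step 6: add B to get BBRRRB; options L={ 0,1,9/8 } R={ 5/4,3/2,2 } gives 19/16
step 7: add R to get BBRRRBR; options L={ 0,1,9/8 } R={ 19/16,5/4,3/2,2 } gives 37/32
step 8: add R to get BBRRRBRR; options L={ 0,1,9/8 } R={ 37/32,19/16,5/4,3/2,2 } gives 73/64
step 9: add R to get BBRRRBRRR; options L={ 0,1,9/8 } R={ 73/64,37/32,19/16,5/4,3/2,2 } gives 145/128
step 10: add B to get BBRRRBRRRB; options L={ 0,1,9/8,145/128 } R={ 73/64,37/32,19/16,5/4,3/2,2 } gives 291/256
step 11: add B to get BBRRRBRRRBB; options L={ 0,1,9/8,145/128,291/256 } R={ 73/64,37/32,19/16,5/4,3/2,2 } gives 583/512
step 12: add R to get BBRRRBRRRBBR; options L={ 0,1,9/8,145/128,291/256 } R={ 583/512,73/64,37/32,19/16,5/4,3/2,2 } gives 1165/1024
step 13: add B to get BBRRRBRRRBBRB; options L={ 0,1,9/8,145/128,291/256,1165/1024 } R={ 583/512,73/64,37/32,19/16,5/4,3/2,2 } gives 2331/2048
step 14: add B to get BBRRRBRRRBBRBB; options L={ 0,1,9/8,145/128,291/256,1165/1024,2331/2048 } R={ 583/512,73/64,37/32,19/16,5/4,3/2,2 } gives 4663/4096
step 15: add R to get BBRRRBRRRBBRBBR; options L={ 0,1,9/8,145/128,291/256,1165/1024,2331/2048 } R={ 4663/4096,583/512,73/64,37/32,19/16,5/4,3/2,2 } gives 9325/8192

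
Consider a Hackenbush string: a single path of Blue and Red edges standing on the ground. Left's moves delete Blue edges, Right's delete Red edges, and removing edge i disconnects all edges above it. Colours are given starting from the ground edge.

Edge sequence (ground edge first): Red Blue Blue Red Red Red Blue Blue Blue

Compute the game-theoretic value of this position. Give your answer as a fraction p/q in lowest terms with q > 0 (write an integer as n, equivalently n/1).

value(R) = {  | 0 } => -1
value(RB) = { -1 | 0 } => -1/2
value(RBB) = { -1 -1/2 | 0 } => -1/4
value(RBBR) = { -1 -1/2 | -1/4 0 } => -3/8
value(RBBRR) = { -1 -1/2 | -3/8 -1/4 0 } => -7/16
value(RBBRRR) = { -1 -1/2 | -7/16 -3/8 -1/4 0 } => -15/32
value(RBBRRRB) = { -1 -1/2 -15/32 | -7/16 -3/8 -1/4 0 } => -29/64
value(RBBRRRBB) = { -1 -1/2 -15/32 -29/64 | -7/16 -3/8 -1/4 0 } => -57/128
value(RBBRRRBBB) = { -1 -1/2 -15/32 -29/64 -57/128 | -7/16 -3/8 -1/4 0 } => -113/256

-113/256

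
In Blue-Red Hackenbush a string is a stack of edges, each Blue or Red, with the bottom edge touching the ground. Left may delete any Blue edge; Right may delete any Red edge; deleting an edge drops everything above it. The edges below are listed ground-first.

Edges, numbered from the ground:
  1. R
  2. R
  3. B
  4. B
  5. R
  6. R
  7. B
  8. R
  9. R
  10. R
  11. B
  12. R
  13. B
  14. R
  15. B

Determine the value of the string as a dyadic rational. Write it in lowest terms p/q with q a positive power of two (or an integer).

-11733/8192

Prefix values for R R B B R R B R R R B R B R B via {L|R} + simplicity:
1 of 15 · R · max L −∞ · min R 0 gives -1
2 of 15 · RR · max L −∞ · min R -1 gives -2
3 of 15 · RRB · max L -2 · min R -1 gives -3/2
4 of 15 · RRBB · max L -3/2 · min R -1 gives -5/4
5 of 15 · RRBBR · max L -3/2 · min R -5/4 gives -11/8
6 of 15 · RRBBRR · max L -3/2 · min R -11/8 gives -23/16
7 of 15 · RRBBRRB · max L -23/16 · min R -11/8 gives -45/32
8 of 15 · RRBBRRBR · max L -23/16 · min R -45/32 gives -91/64
9 of 15 · RRBBRRBRR · max L -23/16 · min R -91/64 gives -183/128
10 of 15 · RRBBRRBRRR · max L -23/16 · min R -183/128 gives -367/256
11 of 15 · RRBBRRBRRRB · max L -367/256 · min R -183/128 gives -733/512
12 of 15 · RRBBRRBRRRBR · max L -367/256 · min R -733/512 gives -1467/1024
13 of 15 · RRBBRRBRRRBRB · max L -1467/1024 · min R -733/512 gives -2933/2048
14 of 15 · RRBBRRBRRRBRBR · max L -1467/1024 · min R -2933/2048 gives -5867/4096
15 of 15 · RRBBRRBRRRBRBRB · max L -5867/4096 · min R -2933/2048 gives -11733/8192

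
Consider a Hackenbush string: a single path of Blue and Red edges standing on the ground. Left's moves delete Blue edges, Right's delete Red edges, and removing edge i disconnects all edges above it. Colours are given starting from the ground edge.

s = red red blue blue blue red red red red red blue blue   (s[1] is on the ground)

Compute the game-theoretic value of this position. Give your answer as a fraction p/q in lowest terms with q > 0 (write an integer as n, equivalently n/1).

-1273/1024

v_1 [r]  L=[(no moves)]  R=[0]  -> -1
v_2 [rr]  L=[(no moves)]  R=[-1; 0]  -> -2
v_3 [rrb]  L=[-2]  R=[-1; 0]  -> -3/2
v_4 [rrbb]  L=[-2; -3/2]  R=[-1; 0]  -> -5/4
v_5 [rrbbb]  L=[-2; -3/2; -5/4]  R=[-1; 0]  -> -9/8
v_6 [rrbbbr]  L=[-2; -3/2; -5/4]  R=[-9/8; -1; 0]  -> -19/16
v_7 [rrbbbrr]  L=[-2; -3/2; -5/4]  R=[-19/16; -9/8; -1; 0]  -> -39/32
v_8 [rrbbbrrr]  L=[-2; -3/2; -5/4]  R=[-39/32; -19/16; -9/8; -1; 0]  -> -79/64
v_9 [rrbbbrrrr]  L=[-2; -3/2; -5/4]  R=[-79/64; -39/32; -19/16; -9/8; -1; 0]  -> -159/128
v_10 [rrbbbrrrrr]  L=[-2; -3/2; -5/4]  R=[-159/128; -79/64; -39/32; -19/16; -9/8; -1; 0]  -> -319/256
v_11 [rrbbbrrrrrb]  L=[-2; -3/2; -5/4; -319/256]  R=[-159/128; -79/64; -39/32; -19/16; -9/8; -1; 0]  -> -637/512
v_12 [rrbbbrrrrrbb]  L=[-2; -3/2; -5/4; -319/256; -637/512]  R=[-159/128; -79/64; -39/32; -19/16; -9/8; -1; 0]  -> -1273/1024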